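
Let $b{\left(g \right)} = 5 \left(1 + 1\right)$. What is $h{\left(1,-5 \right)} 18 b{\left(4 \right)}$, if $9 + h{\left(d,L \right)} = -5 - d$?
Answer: $-2700$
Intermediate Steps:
$b{\left(g \right)} = 10$ ($b{\left(g \right)} = 5 \cdot 2 = 10$)
$h{\left(d,L \right)} = -14 - d$ ($h{\left(d,L \right)} = -9 - \left(5 + d\right) = -14 - d$)
$h{\left(1,-5 \right)} 18 b{\left(4 \right)} = \left(-14 - 1\right) 18 \cdot 10 = \left(-15\right) 18 \cdot 10 = \left(-270\right) 10 = -2700$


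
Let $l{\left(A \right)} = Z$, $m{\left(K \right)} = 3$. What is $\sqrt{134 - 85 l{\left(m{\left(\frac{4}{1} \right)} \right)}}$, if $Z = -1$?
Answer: $\sqrt{219} \approx 14.799$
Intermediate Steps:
$l{\left(A \right)} = -1$
$\sqrt{134 - 85 l{\left(m{\left(\frac{4}{1} \right)} \right)}} = \sqrt{134 - -85} = \sqrt{134 + 85} = \sqrt{219}$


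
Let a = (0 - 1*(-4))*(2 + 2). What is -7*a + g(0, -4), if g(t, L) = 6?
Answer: -106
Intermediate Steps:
a = 16 (a = (0 + 4)*4 = 4*4 = 16)
-7*a + g(0, -4) = -7*16 + 6 = -112 + 6 = -106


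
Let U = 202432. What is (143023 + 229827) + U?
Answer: 575282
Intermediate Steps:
(143023 + 229827) + U = (143023 + 229827) + 202432 = 372850 + 202432 = 575282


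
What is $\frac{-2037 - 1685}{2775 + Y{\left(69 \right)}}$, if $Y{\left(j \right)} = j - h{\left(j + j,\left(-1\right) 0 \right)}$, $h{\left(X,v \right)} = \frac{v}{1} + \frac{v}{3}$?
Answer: $- \frac{1861}{1422} \approx -1.3087$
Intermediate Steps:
$h{\left(X,v \right)} = \frac{4 v}{3}$ ($h{\left(X,v \right)} = v 1 + v \frac{1}{3} = v + \frac{v}{3} = \frac{4 v}{3}$)
$Y{\left(j \right)} = j$ ($Y{\left(j \right)} = j - \frac{4 \left(\left(-1\right) 0\right)}{3} = j - \frac{4}{3} \cdot 0 = j - 0 = j + 0 = j$)
$\frac{-2037 - 1685}{2775 + Y{\left(69 \right)}} = \frac{-2037 - 1685}{2775 + 69} = - \frac{3722}{2844} = \left(-3722\right) \frac{1}{2844} = - \frac{1861}{1422}$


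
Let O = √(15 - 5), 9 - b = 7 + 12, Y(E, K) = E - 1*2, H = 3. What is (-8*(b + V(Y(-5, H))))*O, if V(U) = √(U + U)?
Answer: 8*√10*(10 - I*√14) ≈ 252.98 - 94.657*I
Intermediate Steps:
Y(E, K) = -2 + E (Y(E, K) = E - 2 = -2 + E)
V(U) = √2*√U (V(U) = √(2*U) = √2*√U)
b = -10 (b = 9 - (7 + 12) = 9 - 1*19 = 9 - 19 = -10)
O = √10 ≈ 3.1623
(-8*(b + V(Y(-5, H))))*O = (-8*(-10 + √2*√(-2 - 5)))*√10 = (-8*(-10 + √2*√(-7)))*√10 = (-8*(-10 + √2*(I*√7)))*√10 = (-8*(-10 + I*√14))*√10 = (80 - 8*I*√14)*√10 = √10*(80 - 8*I*√14)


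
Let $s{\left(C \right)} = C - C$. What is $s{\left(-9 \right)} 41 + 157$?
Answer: $157$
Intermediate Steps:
$s{\left(C \right)} = 0$
$s{\left(-9 \right)} 41 + 157 = 0 \cdot 41 + 157 = 0 + 157 = 157$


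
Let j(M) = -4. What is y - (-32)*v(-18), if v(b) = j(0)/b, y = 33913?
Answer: 305281/9 ≈ 33920.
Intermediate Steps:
v(b) = -4/b
y - (-32)*v(-18) = 33913 - (-32)*(-4/(-18)) = 33913 - (-32)*(-4*(-1/18)) = 33913 - (-32)*2/9 = 33913 - 1*(-64/9) = 33913 + 64/9 = 305281/9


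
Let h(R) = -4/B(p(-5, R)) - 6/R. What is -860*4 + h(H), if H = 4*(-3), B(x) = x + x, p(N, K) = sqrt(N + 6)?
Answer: -6883/2 ≈ -3441.5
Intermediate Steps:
p(N, K) = sqrt(6 + N)
B(x) = 2*x
H = -12
h(R) = -2 - 6/R (h(R) = -4*1/(2*sqrt(6 - 5)) - 6/R = -4/(2*sqrt(1)) - 6/R = -4/(2*1) - 6/R = -4/2 - 6/R = -4*1/2 - 6/R = -2 - 6/R)
-860*4 + h(H) = -860*4 + (-2 - 6/(-12)) = -43*80 + (-2 - 6*(-1/12)) = -3440 + (-2 + 1/2) = -3440 - 3/2 = -6883/2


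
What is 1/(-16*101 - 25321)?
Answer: -1/26937 ≈ -3.7124e-5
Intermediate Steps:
1/(-16*101 - 25321) = 1/(-1616 - 25321) = 1/(-26937) = -1/26937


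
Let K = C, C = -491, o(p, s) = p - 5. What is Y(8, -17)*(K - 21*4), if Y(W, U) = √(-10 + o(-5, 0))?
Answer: -1150*I*√5 ≈ -2571.5*I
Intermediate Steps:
o(p, s) = -5 + p
Y(W, U) = 2*I*√5 (Y(W, U) = √(-10 + (-5 - 5)) = √(-10 - 10) = √(-20) = 2*I*√5)
K = -491
Y(8, -17)*(K - 21*4) = (2*I*√5)*(-491 - 21*4) = (2*I*√5)*(-491 - 84) = (2*I*√5)*(-575) = -1150*I*√5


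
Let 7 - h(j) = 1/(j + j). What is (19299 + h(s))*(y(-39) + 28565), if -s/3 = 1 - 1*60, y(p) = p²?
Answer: 102808720889/177 ≈ 5.8084e+8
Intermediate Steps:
s = 177 (s = -3*(1 - 1*60) = -3*(1 - 60) = -3*(-59) = 177)
h(j) = 7 - 1/(2*j) (h(j) = 7 - 1/(j + j) = 7 - 1/(2*j))
(19299 + h(s))*(y(-39) + 28565) = (19299 + (7 - ½/177))*((-39)² + 28565) = (19299 + (7 - ½*1/177))*(1521 + 28565) = (19299 + (7 - 1/354))*30086 = (19299 + 2477/354)*30086 = (6834323/354)*30086 = 102808720889/177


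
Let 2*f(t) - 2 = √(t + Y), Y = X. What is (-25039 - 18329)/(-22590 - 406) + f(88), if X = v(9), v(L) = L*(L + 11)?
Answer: 16591/5749 + √67 ≈ 11.071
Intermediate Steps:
v(L) = L*(11 + L)
X = 180 (X = 9*(11 + 9) = 9*20 = 180)
Y = 180
f(t) = 1 + √(180 + t)/2 (f(t) = 1 + √(t + 180)/2 = 1 + √(180 + t)/2)
(-25039 - 18329)/(-22590 - 406) + f(88) = (-25039 - 18329)/(-22590 - 406) + (1 + √(180 + 88)/2) = -43368/(-22996) + (1 + √268/2) = -43368*(-1/22996) + (1 + (2*√67)/2) = 10842/5749 + (1 + √67) = 16591/5749 + √67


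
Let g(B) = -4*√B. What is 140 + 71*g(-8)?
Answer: 140 - 568*I*√2 ≈ 140.0 - 803.27*I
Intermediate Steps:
140 + 71*g(-8) = 140 + 71*(-8*I*√2) = 140 - 568*I*√2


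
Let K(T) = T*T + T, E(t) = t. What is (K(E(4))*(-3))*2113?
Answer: -126780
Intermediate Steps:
K(T) = T + T² (K(T) = T² + T = T + T²)
(K(E(4))*(-3))*2113 = ((4*(1 + 4))*(-3))*2113 = ((4*5)*(-3))*2113 = (20*(-3))*2113 = -60*2113 = -126780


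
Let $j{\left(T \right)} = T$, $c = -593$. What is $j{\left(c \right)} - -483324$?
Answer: $482731$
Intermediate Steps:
$j{\left(c \right)} - -483324 = -593 - -483324 = -593 + 483324 = 482731$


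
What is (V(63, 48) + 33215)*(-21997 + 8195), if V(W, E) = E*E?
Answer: -490233238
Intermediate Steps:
V(W, E) = E²
(V(63, 48) + 33215)*(-21997 + 8195) = (48² + 33215)*(-21997 + 8195) = (2304 + 33215)*(-13802) = 35519*(-13802) = -490233238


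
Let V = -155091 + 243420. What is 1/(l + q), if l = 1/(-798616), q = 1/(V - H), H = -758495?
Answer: -42267949724/3013 ≈ -1.4029e+7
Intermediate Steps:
V = 88329
q = 1/846824 (q = 1/(88329 - 1*(-758495)) = 1/(88329 + 758495) = 1/846824 ≈ 1.1809e-6)
l = -1/798616 ≈ -1.2522e-6
1/(l + q) = 1/(-1/798616 + 1/846824) = 1/(-3013/42267949724) = -42267949724/3013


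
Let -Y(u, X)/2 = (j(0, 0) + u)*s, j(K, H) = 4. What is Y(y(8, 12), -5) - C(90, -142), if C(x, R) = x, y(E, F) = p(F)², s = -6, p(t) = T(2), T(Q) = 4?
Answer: 150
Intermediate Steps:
p(t) = 4
y(E, F) = 16 (y(E, F) = 4² = 16)
Y(u, X) = 48 + 12*u (Y(u, X) = -2*(4 + u)*(-6) = -2*(-24 - 6*u) = 48 + 12*u)
Y(y(8, 12), -5) - C(90, -142) = (48 + 12*16) - 1*90 = (48 + 192) - 90 = 240 - 90 = 150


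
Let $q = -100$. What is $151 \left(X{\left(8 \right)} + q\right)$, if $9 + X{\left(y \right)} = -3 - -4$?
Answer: $-16308$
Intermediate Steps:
$X{\left(y \right)} = -8$ ($X{\left(y \right)} = -9 - -1 = -9 + \left(-3 + 4\right) = -9 + 1 = -8$)
$151 \left(X{\left(8 \right)} + q\right) = 151 \left(-8 - 100\right) = 151 \left(-108\right) = -16308$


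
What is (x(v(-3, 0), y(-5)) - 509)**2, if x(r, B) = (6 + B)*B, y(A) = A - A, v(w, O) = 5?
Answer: 259081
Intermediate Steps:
y(A) = 0
x(r, B) = B*(6 + B)
(x(v(-3, 0), y(-5)) - 509)**2 = (0*(6 + 0) - 509)**2 = (0*6 - 509)**2 = (0 - 509)**2 = (-509)**2 = 259081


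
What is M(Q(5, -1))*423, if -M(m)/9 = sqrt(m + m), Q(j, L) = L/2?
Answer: -3807*I ≈ -3807.0*I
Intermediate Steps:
Q(j, L) = L/2 (Q(j, L) = L*(1/2) = L/2)
M(m) = -9*sqrt(2)*sqrt(m) (M(m) = -9*sqrt(m + m) = -9*sqrt(2)*sqrt(m))
M(Q(5, -1))*423 = -9*sqrt(2)*sqrt((1/2)*(-1))*423 = -9*sqrt(2)*sqrt(-1/2)*423 = -9*sqrt(2)*I*sqrt(2)/2*423 = -9*I*423 = -3807*I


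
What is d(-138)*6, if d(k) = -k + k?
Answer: 0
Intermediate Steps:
d(k) = 0
d(-138)*6 = 0*6 = 0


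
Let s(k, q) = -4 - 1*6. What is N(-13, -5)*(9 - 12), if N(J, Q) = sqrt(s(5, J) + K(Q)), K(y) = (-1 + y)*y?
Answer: -6*sqrt(5) ≈ -13.416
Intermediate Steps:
s(k, q) = -10 (s(k, q) = -4 - 6 = -10)
K(y) = y*(-1 + y)
N(J, Q) = sqrt(-10 + Q*(-1 + Q))
N(-13, -5)*(9 - 12) = sqrt(-10 - 5*(-1 - 5))*(9 - 12) = sqrt(-10 - 5*(-6))*(-3) = sqrt(-10 + 30)*(-3) = sqrt(20)*(-3) = (2*sqrt(5))*(-3) = -6*sqrt(5)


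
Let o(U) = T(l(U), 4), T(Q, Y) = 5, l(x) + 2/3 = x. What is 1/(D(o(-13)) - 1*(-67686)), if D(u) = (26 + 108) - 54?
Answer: 1/67766 ≈ 1.4757e-5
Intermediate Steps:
l(x) = -⅔ + x
o(U) = 5
D(u) = 80 (D(u) = 134 - 54 = 80)
1/(D(o(-13)) - 1*(-67686)) = 1/(80 - 1*(-67686)) = 1/(80 + 67686) = 1/67766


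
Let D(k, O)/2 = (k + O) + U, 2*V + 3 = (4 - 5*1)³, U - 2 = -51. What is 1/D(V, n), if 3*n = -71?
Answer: -3/448 ≈ -0.0066964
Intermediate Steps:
U = -49 (U = 2 - 51 = -49)
n = -71/3 (n = (⅓)*(-71) = -71/3 ≈ -23.667)
V = -2 (V = -3/2 + (4 - 5*1)³/2 = -3/2 + (4 - 5)³/2 = -3/2 + (½)*(-1)³ = -3/2 + (½)*(-1) = -3/2 - ½ = -2)
D(k, O) = -98 + 2*O + 2*k (D(k, O) = 2*((k + O) - 49) = 2*((O + k) - 49) = 2*(-49 + O + k) = -98 + 2*O + 2*k)
1/D(V, n) = 1/(-98 + 2*(-71/3) + 2*(-2)) = 1/(-98 - 142/3 - 4) = 1/(-448/3) = -3/448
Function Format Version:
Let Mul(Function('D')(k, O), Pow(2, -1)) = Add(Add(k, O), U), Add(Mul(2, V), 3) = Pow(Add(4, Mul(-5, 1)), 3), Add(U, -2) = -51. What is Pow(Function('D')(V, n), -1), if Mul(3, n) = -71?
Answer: Rational(-3, 448) ≈ -0.0066964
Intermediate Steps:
U = -49 (U = Add(2, -51) = -49)
n = Rational(-71, 3) (n = Mul(Rational(1, 3), -71) = Rational(-71, 3) ≈ -23.667)
V = -2 (V = Add(Rational(-3, 2), Mul(Rational(1, 2), Pow(Add(4, Mul(-5, 1)), 3))) = Add(Rational(-3, 2), Mul(Rational(1, 2), Pow(Add(4, -5), 3))) = Add(Rational(-3, 2), Mul(Rational(1, 2), Pow(-1, 3))) = Add(Rational(-3, 2), Mul(Rational(1, 2), -1)) = Add(Rational(-3, 2), Rational(-1, 2)) = -2)
Function('D')(k, O) = Add(-98, Mul(2, O), Mul(2, k)) (Function('D')(k, O) = Mul(2, Add(Add(k, O), -49)) = Mul(2, Add(Add(O, k), -49)) = Mul(2, Add(-49, O, k)) = Add(-98, Mul(2, O), Mul(2, k)))
Pow(Function('D')(V, n), -1) = Pow(Add(-98, Mul(2, Rational(-71, 3)), Mul(2, -2)), -1) = Pow(Add(-98, Rational(-142, 3), -4), -1) = Pow(Rational(-448, 3), -1) = Rational(-3, 448)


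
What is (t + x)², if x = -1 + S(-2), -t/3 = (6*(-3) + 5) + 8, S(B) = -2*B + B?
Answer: 256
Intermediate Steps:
S(B) = -B
t = 15 (t = -3*((6*(-3) + 5) + 8) = -3*((-18 + 5) + 8) = -3*(-13 + 8) = -3*(-5) = 15)
x = 1 (x = -1 - 1*(-2) = -1 + 2 = 1)
(t + x)² = (15 + 1)² = 16² = 256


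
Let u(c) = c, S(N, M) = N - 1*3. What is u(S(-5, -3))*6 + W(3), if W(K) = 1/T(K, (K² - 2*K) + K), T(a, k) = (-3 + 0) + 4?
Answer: -47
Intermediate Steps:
S(N, M) = -3 + N (S(N, M) = N - 3 = -3 + N)
T(a, k) = 1 (T(a, k) = -3 + 4 = 1)
W(K) = 1 (W(K) = 1/1 = 1)
u(S(-5, -3))*6 + W(3) = (-3 - 5)*6 + 1 = -8*6 + 1 = -48 + 1 = -47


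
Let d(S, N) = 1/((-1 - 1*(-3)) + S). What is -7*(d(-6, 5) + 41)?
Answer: -1141/4 ≈ -285.25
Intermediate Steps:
d(S, N) = 1/(2 + S) (d(S, N) = 1/((-1 + 3) + S) = 1/(2 + S))
-7*(d(-6, 5) + 41) = -7*(1/(2 - 6) + 41) = -7*(1/(-4) + 41) = -7*(-¼ + 41) = -7*163/4 = -1141/4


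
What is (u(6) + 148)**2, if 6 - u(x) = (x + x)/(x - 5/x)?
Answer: 22108804/961 ≈ 23006.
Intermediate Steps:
u(x) = 6 - 2*x/(x - 5/x) (u(x) = 6 - (x + x)/(x - 5/x) = 6 - 2*x/(x - 5/x))
(u(6) + 148)**2 = (2*(-15 + 2*6**2)/(-5 + 6**2) + 148)**2 = (2*(-15 + 2*36)/(-5 + 36) + 148)**2 = (2*(-15 + 72)/31 + 148)**2 = (2*(1/31)*57 + 148)**2 = (114/31 + 148)**2 = (4702/31)**2 = 22108804/961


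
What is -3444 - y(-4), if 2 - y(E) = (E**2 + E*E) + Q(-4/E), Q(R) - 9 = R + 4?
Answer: -3400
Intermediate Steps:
Q(R) = 13 + R (Q(R) = 9 + (R + 4) = 9 + (4 + R) = 13 + R)
y(E) = -11 - 2*E**2 + 4/E (y(E) = 2 - ((E**2 + E*E) + (13 - 4/E)) = 2 - ((E**2 + E**2) + (13 - 4/E)) = 2 - (2*E**2 + (13 - 4/E)) = 2 - (13 - 4/E + 2*E**2) = 2 + (-13 - 2*E**2 + 4/E) = -11 - 2*E**2 + 4/E)
-3444 - y(-4) = -3444 - (-11 - 2*(-4)**2 + 4/(-4)) = -3444 - (-11 - 2*16 + 4*(-1/4)) = -3444 - (-11 - 32 - 1) = -3444 - 1*(-44) = -3444 + 44 = -3400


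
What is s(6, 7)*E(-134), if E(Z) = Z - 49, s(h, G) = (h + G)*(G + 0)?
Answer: -16653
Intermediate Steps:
s(h, G) = G*(G + h) (s(h, G) = (G + h)*G = G*(G + h))
E(Z) = -49 + Z
s(6, 7)*E(-134) = (7*(7 + 6))*(-49 - 134) = (7*13)*(-183) = 91*(-183) = -16653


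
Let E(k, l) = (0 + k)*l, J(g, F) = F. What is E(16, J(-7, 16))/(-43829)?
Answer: -256/43829 ≈ -0.0058409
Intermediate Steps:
E(k, l) = k*l
E(16, J(-7, 16))/(-43829) = (16*16)/(-43829) = 256*(-1/43829) = -256/43829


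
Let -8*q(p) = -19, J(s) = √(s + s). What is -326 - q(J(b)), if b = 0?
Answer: -2627/8 ≈ -328.38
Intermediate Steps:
J(s) = √2*√s (J(s) = √(2*s) = √2*√s)
q(p) = 19/8 (q(p) = -⅛*(-19) = 19/8)
-326 - q(J(b)) = -326 - 1*19/8 = -326 - 19/8 = -2627/8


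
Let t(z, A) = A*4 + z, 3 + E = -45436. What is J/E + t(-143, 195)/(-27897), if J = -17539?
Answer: 460340840/1267611783 ≈ 0.36316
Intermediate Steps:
E = -45439 (E = -3 - 45436 = -45439)
t(z, A) = z + 4*A (t(z, A) = 4*A + z = z + 4*A)
J/E + t(-143, 195)/(-27897) = -17539/(-45439) + (-143 + 4*195)/(-27897) = -17539*(-1/45439) + (-143 + 780)*(-1/27897) = 17539/45439 + 637*(-1/27897) = 17539/45439 - 637/27897 = 460340840/1267611783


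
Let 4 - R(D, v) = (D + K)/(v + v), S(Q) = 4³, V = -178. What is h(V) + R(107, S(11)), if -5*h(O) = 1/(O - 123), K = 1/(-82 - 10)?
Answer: 56089581/17722880 ≈ 3.1648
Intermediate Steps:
S(Q) = 64
K = -1/92 (K = 1/(-92) = -1/92 ≈ -0.010870)
h(O) = -1/(5*(-123 + O)) (h(O) = -1/(5*(O - 123)) = -1/(5*(-123 + O)))
R(D, v) = 4 - (-1/92 + D)/(2*v) (R(D, v) = 4 - (D - 1/92)/(v + v) = 4 - (-1/92 + D)/(2*v))
h(V) + R(107, S(11)) = -1/(-615 + 5*(-178)) + (1/184)*(1 - 92*107 + 736*64)/64 = -1/(-615 - 890) + (1/184)*(1/64)*(1 - 9844 + 47104) = -1/(-1505) + (1/184)*(1/64)*37261 = -1*(-1/1505) + 37261/11776 = 1/1505 + 37261/11776 = 56089581/17722880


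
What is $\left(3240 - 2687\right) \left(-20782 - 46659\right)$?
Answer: $-37294873$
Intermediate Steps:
$\left(3240 - 2687\right) \left(-20782 - 46659\right) = 553 \left(-67441\right) = -37294873$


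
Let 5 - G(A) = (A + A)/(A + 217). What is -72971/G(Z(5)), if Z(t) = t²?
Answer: -8829491/580 ≈ -15223.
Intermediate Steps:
G(A) = 5 - 2*A/(217 + A) (G(A) = 5 - (A + A)/(A + 217) = 5 - 2*A/(217 + A))
-72971/G(Z(5)) = -72971*(217 + 5²)/(1085 + 3*5²) = -72971*(217 + 25)/(1085 + 3*25) = -72971*242/(1085 + 75) = -72971/((1/242)*1160) = -72971/580/121 = -72971*121/580 = -8829491/580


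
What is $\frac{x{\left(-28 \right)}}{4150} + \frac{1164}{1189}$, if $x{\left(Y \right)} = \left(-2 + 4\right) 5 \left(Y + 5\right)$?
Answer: $\frac{455713}{493435} \approx 0.92355$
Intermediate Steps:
$x{\left(Y \right)} = 50 + 10 Y$ ($x{\left(Y \right)} = 2 \cdot 5 \left(5 + Y\right) = 2 \left(25 + 5 Y\right) = 50 + 10 Y$)
$\frac{x{\left(-28 \right)}}{4150} + \frac{1164}{1189} = \frac{50 + 10 \left(-28\right)}{4150} + \frac{1164}{1189} = \left(50 - 280\right) \frac{1}{4150} + 1164 \cdot \frac{1}{1189} = \left(-230\right) \frac{1}{4150} + \frac{1164}{1189} = - \frac{23}{415} + \frac{1164}{1189} = \frac{455713}{493435}$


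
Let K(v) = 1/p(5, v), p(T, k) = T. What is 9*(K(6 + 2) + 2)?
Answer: 99/5 ≈ 19.800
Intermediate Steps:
K(v) = ⅕ (K(v) = 1/5 = ⅕)
9*(K(6 + 2) + 2) = 9*(⅕ + 2) = 9*(11/5) = 99/5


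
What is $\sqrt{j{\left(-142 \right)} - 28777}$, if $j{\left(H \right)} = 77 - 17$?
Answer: $47 i \sqrt{13} \approx 169.46 i$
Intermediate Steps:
$j{\left(H \right)} = 60$
$\sqrt{j{\left(-142 \right)} - 28777} = \sqrt{60 - 28777} = \sqrt{-28717} = 47 i \sqrt{13}$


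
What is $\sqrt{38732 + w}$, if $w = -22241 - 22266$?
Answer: $5 i \sqrt{231} \approx 75.993 i$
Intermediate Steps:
$w = -44507$
$\sqrt{38732 + w} = \sqrt{38732 - 44507} = \sqrt{-5775} = 5 i \sqrt{231}$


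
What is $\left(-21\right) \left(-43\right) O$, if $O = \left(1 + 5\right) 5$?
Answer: $27090$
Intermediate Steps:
$O = 30$ ($O = 6 \cdot 5 = 30$)
$\left(-21\right) \left(-43\right) O = \left(-21\right) \left(-43\right) 30 = 903 \cdot 30 = 27090$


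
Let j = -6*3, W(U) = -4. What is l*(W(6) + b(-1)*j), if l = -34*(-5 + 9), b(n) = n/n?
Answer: 2992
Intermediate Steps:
j = -18
b(n) = 1
l = -136 (l = -34*4 = -136)
l*(W(6) + b(-1)*j) = -136*(-4 + 1*(-18)) = -136*(-4 - 18) = -136*(-22) = 2992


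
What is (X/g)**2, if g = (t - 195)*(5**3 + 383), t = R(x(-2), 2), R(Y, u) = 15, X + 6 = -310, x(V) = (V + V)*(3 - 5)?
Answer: 6241/522579600 ≈ 1.1943e-5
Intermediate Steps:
x(V) = -4*V (x(V) = (2*V)*(-2) = -4*V)
X = -316 (X = -6 - 310 = -316)
t = 15
g = -91440 (g = (15 - 195)*(5**3 + 383) = -180*(125 + 383) = -180*508 = -91440)
(X/g)**2 = (-316/(-91440))**2 = (-316*(-1/91440))**2 = (79/22860)**2 = 6241/522579600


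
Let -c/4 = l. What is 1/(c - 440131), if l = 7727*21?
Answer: -1/1089199 ≈ -9.1811e-7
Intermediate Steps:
l = 162267
c = -649068 (c = -4*162267 = -649068)
1/(c - 440131) = 1/(-649068 - 440131) = 1/(-1089199) = -1/1089199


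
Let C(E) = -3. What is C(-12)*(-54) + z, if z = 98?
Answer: 260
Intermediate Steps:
C(-12)*(-54) + z = -3*(-54) + 98 = 162 + 98 = 260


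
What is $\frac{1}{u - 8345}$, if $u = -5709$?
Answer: $- \frac{1}{14054} \approx -7.1154 \cdot 10^{-5}$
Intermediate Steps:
$\frac{1}{u - 8345} = \frac{1}{-5709 - 8345} = \frac{1}{-14054} = - \frac{1}{14054}$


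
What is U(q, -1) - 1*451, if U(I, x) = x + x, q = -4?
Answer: -453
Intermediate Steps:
U(I, x) = 2*x
U(q, -1) - 1*451 = 2*(-1) - 1*451 = -2 - 451 = -453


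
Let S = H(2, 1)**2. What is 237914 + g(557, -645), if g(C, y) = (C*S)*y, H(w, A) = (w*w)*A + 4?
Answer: -22755046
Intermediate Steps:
H(w, A) = 4 + A*w**2 (H(w, A) = w**2*A + 4 = A*w**2 + 4 = 4 + A*w**2)
S = 64 (S = (4 + 1*2**2)**2 = (4 + 1*4)**2 = (4 + 4)**2 = 8**2 = 64)
g(C, y) = 64*C*y (g(C, y) = (C*64)*y = (64*C)*y = 64*C*y)
237914 + g(557, -645) = 237914 + 64*557*(-645) = 237914 - 22992960 = -22755046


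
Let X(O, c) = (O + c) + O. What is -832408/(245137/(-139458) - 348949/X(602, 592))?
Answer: 104245187467872/24551997847 ≈ 4245.9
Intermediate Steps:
X(O, c) = c + 2*O
-832408/(245137/(-139458) - 348949/X(602, 592)) = -832408/(245137/(-139458) - 348949/(592 + 2*602)) = -832408/(245137*(-1/139458) - 348949/(592 + 1204)) = -832408/(-245137/139458 - 348949/1796) = -832408/(-24551997847/125233284) = -832408*(-125233284/24551997847) = 104245187467872/24551997847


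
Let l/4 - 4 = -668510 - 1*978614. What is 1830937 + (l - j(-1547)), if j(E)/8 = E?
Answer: -4745167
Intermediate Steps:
j(E) = 8*E
l = -6588480 (l = 16 + 4*(-668510 - 1*978614) = 16 + 4*(-668510 - 978614) = 16 + 4*(-1647124) = 16 - 6588496 = -6588480)
1830937 + (l - j(-1547)) = 1830937 + (-6588480 - 8*(-1547)) = 1830937 + (-6588480 - 1*(-12376)) = 1830937 + (-6588480 + 12376) = 1830937 - 6576104 = -4745167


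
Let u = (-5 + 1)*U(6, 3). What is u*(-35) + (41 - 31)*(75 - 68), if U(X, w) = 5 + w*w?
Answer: 2030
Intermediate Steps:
U(X, w) = 5 + w²
u = -56 (u = (-5 + 1)*(5 + 3²) = -4*(5 + 9) = -4*14 = -56)
u*(-35) + (41 - 31)*(75 - 68) = -56*(-35) + (41 - 31)*(75 - 68) = 1960 + 10*7 = 1960 + 70 = 2030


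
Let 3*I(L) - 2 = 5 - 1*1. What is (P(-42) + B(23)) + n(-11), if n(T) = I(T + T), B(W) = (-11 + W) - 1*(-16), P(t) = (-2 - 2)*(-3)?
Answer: 42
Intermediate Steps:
P(t) = 12 (P(t) = -4*(-3) = 12)
I(L) = 2 (I(L) = ⅔ + (5 - 1*1)/3 = ⅔ + (5 - 1)/3 = ⅔ + (⅓)*4 = ⅔ + 4/3 = 2)
B(W) = 5 + W (B(W) = (-11 + W) + 16 = 5 + W)
n(T) = 2
(P(-42) + B(23)) + n(-11) = (12 + (5 + 23)) + 2 = (12 + 28) + 2 = 40 + 2 = 42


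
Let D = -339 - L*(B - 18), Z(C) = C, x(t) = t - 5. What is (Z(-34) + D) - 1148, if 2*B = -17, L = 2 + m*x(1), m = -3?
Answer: -1150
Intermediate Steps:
x(t) = -5 + t
L = 14 (L = 2 - 3*(-5 + 1) = 2 - 3*(-4) = 2 + 12 = 14)
B = -17/2 (B = (½)*(-17) = -17/2 ≈ -8.5000)
D = 32 (D = -339 - 14*(-17/2 - 18) = -339 - 14*(-53)/2 = -339 - 1*(-371) = -339 + 371 = 32)
(Z(-34) + D) - 1148 = (-34 + 32) - 1148 = -2 - 1148 = -1150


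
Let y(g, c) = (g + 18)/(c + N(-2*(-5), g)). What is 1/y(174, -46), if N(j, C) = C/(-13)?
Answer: -193/624 ≈ -0.30929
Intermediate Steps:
N(j, C) = -C/13 (N(j, C) = C*(-1/13) = -C/13)
y(g, c) = (18 + g)/(c - g/13) (y(g, c) = (g + 18)/(c - g/13) = (18 + g)/(c - g/13))
1/y(174, -46) = 1/(13*(18 + 174)/(-1*174 + 13*(-46))) = 1/(13*192/(-174 - 598)) = 1/(13*192/(-772)) = 1/(13*(-1/772)*192) = 1/(-624/193) = -193/624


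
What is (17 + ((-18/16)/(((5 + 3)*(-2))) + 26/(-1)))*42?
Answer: -24003/64 ≈ -375.05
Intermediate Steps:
(17 + ((-18/16)/(((5 + 3)*(-2))) + 26/(-1)))*42 = (17 + ((-18*1/16)/((8*(-2))) + 26*(-1)))*42 = (17 + (-9/8/(-16) - 26))*42 = (17 + (-9/8*(-1/16) - 26))*42 = (17 + (9/128 - 26))*42 = (17 - 3319/128)*42 = -1143/128*42 = -24003/64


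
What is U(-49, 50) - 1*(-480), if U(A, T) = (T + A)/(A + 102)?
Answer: 25441/53 ≈ 480.02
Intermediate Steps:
U(A, T) = (A + T)/(102 + A)
U(-49, 50) - 1*(-480) = (-49 + 50)/(102 - 49) - 1*(-480) = 1/53 + 480 = 25441/53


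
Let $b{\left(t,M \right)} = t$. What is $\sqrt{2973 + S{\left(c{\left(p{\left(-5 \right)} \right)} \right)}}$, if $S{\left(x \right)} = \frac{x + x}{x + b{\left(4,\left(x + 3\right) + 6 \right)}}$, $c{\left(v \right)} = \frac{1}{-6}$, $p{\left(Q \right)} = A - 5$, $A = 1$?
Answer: $\frac{\sqrt{1572671}}{23} \approx 54.524$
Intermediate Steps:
$p{\left(Q \right)} = -4$ ($p{\left(Q \right)} = 1 - 5 = -4$)
$c{\left(v \right)} = - \frac{1}{6}$
$S{\left(x \right)} = \frac{2 x}{4 + x}$ ($S{\left(x \right)} = \frac{x + x}{x + 4} = \frac{2 x}{4 + x}$)
$\sqrt{2973 + S{\left(c{\left(p{\left(-5 \right)} \right)} \right)}} = \sqrt{2973 + 2 \left(- \frac{1}{6}\right) \frac{1}{4 - \frac{1}{6}}} = \sqrt{2973 + 2 \left(- \frac{1}{6}\right) \frac{1}{\frac{23}{6}}} = \sqrt{2973 + 2 \left(- \frac{1}{6}\right) \frac{6}{23}} = \sqrt{2973 - \frac{2}{23}} = \sqrt{\frac{68377}{23}} = \frac{\sqrt{1572671}}{23}$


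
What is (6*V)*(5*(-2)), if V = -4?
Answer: 240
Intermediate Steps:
(6*V)*(5*(-2)) = (6*(-4))*(5*(-2)) = -24*(-10) = 240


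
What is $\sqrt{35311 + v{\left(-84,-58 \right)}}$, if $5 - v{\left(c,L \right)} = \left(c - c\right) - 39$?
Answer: $\sqrt{35355} \approx 188.03$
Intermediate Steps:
$v{\left(c,L \right)} = 44$ ($v{\left(c,L \right)} = 5 - \left(\left(c - c\right) - 39\right) = 5 - \left(0 - 39\right) = 5 - -39 = 5 + 39 = 44$)
$\sqrt{35311 + v{\left(-84,-58 \right)}} = \sqrt{35311 + 44} = \sqrt{35355}$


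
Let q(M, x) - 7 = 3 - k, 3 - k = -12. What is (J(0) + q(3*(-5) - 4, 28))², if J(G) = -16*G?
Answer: 25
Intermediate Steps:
k = 15 (k = 3 - 1*(-12) = 3 + 12 = 15)
q(M, x) = -5 (q(M, x) = 7 + (3 - 1*15) = 7 + (3 - 15) = 7 - 12 = -5)
(J(0) + q(3*(-5) - 4, 28))² = (-16*0 - 5)² = (0 - 5)² = (-5)² = 25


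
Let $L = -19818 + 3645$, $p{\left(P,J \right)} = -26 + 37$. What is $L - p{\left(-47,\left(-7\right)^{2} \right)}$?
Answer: $-16184$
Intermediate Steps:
$p{\left(P,J \right)} = 11$
$L = -16173$
$L - p{\left(-47,\left(-7\right)^{2} \right)} = -16173 - 11 = -16184$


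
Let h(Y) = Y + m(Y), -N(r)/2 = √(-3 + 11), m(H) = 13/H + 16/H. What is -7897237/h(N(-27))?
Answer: 31588948*√2/61 ≈ 7.3235e+5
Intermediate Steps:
m(H) = 29/H
N(r) = -4*√2 (N(r) = -2*√(-3 + 11) = -4*√2)
h(Y) = Y + 29/Y
-7897237/h(N(-27)) = -7897237/(-4*√2 + 29/((-4*√2))) = -7897237/(-4*√2 + 29*(-√2/8)) = -7897237/(-4*√2 - 29*√2/8) = -7897237*(-4*√2/61) = -(-31588948)*√2/61 = 31588948*√2/61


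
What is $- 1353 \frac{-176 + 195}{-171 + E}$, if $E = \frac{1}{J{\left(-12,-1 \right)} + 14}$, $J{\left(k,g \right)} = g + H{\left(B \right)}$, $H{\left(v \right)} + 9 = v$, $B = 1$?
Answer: $\frac{128535}{854} \approx 150.51$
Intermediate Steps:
$H{\left(v \right)} = -9 + v$
$J{\left(k,g \right)} = -8 + g$ ($J{\left(k,g \right)} = g + \left(-9 + 1\right) = g - 8 = -8 + g$)
$E = \frac{1}{5}$ ($E = \frac{1}{\left(-8 - 1\right) + 14} = \frac{1}{-9 + 14} = \frac{1}{5} \approx 0.2$)
$- 1353 \frac{-176 + 195}{-171 + E} = - 1353 \frac{-176 + 195}{-171 + \frac{1}{5}} = - 1353 \frac{19}{- \frac{854}{5}} = - 1353 \cdot 19 \left(- \frac{5}{854}\right) = \left(-1353\right) \left(- \frac{95}{854}\right) = \frac{128535}{854}$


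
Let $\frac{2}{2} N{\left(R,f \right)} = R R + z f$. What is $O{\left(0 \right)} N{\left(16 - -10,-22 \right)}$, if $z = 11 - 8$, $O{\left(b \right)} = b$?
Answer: $0$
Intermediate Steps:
$z = 3$ ($z = 11 - 8 = 3$)
$N{\left(R,f \right)} = R^{2} + 3 f$ ($N{\left(R,f \right)} = R R + 3 f = R^{2} + 3 f$)
$O{\left(0 \right)} N{\left(16 - -10,-22 \right)} = 0 \left(\left(16 - -10\right)^{2} + 3 \left(-22\right)\right) = 0 \left(\left(16 + 10\right)^{2} - 66\right) = 0 \left(26^{2} - 66\right) = 0 \left(676 - 66\right) = 0 \cdot 610 = 0$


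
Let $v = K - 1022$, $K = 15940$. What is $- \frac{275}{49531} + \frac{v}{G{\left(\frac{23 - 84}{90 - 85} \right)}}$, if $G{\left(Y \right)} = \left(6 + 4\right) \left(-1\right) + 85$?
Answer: $\frac{738882833}{3714825} \approx 198.9$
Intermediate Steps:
$v = 14918$ ($v = 15940 - 1022 = 14918$)
$G{\left(Y \right)} = 75$ ($G{\left(Y \right)} = 10 \left(-1\right) + 85 = -10 + 85 = 75$)
$- \frac{275}{49531} + \frac{v}{G{\left(\frac{23 - 84}{90 - 85} \right)}} = - \frac{275}{49531} + \frac{14918}{75} = \frac{738882833}{3714825}$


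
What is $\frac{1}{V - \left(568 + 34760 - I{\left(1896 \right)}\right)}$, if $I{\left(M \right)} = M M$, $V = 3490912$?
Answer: $\frac{1}{7050400} \approx 1.4184 \cdot 10^{-7}$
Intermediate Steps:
$I{\left(M \right)} = M^{2}$
$\frac{1}{V - \left(568 + 34760 - I{\left(1896 \right)}\right)} = \frac{1}{3490912 - \left(568 - 3594816 + 34760\right)} = \frac{1}{3490912 + \left(3594816 - \left(34760 + 568\right)\right)} = \frac{1}{3490912 + \left(3594816 - 35328\right)} = \frac{1}{3490912 + 3559488} = \frac{1}{7050400}$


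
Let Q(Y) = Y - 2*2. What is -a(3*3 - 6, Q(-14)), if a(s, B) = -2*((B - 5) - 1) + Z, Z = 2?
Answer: -50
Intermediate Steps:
Q(Y) = -4 + Y (Q(Y) = Y - 4 = -4 + Y)
a(s, B) = 14 - 2*B (a(s, B) = -2*((B - 5) - 1) + 2 = -2*((-5 + B) - 1) + 2 = -2*(-6 + B) + 2 = (12 - 2*B) + 2 = 14 - 2*B)
-a(3*3 - 6, Q(-14)) = -(14 - 2*(-4 - 14)) = -(14 - 2*(-18)) = -(14 + 36) = -1*50 = -50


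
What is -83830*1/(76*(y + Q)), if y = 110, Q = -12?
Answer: -41915/3724 ≈ -11.255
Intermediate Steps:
-83830*1/(76*(y + Q)) = -83830*1/(76*(110 - 12)) = -83830/(76*98) = -83830/7448 = -83830*1/7448 = -41915/3724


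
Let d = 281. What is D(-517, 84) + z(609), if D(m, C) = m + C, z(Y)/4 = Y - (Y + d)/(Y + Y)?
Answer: 1218047/609 ≈ 2000.1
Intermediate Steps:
z(Y) = 4*Y - 2*(281 + Y)/Y (z(Y) = 4*(Y - (Y + 281)/(Y + Y)) = 4*(Y - (281 + Y)/(2*Y)) = 4*Y - 2*(281 + Y)/Y)
D(m, C) = C + m
D(-517, 84) + z(609) = (84 - 517) + (-2 - 562/609 + 4*609) = -433 + (-2 - 562*1/609 + 2436) = -433 + (-2 - 562/609 + 2436) = -433 + 1481744/609 = 1218047/609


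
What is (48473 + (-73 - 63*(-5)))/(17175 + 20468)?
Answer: 48715/37643 ≈ 1.2941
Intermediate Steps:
(48473 + (-73 - 63*(-5)))/(17175 + 20468) = (48473 + (-73 + 315))/37643 = (48473 + 242)*(1/37643) = 48715*(1/37643) = 48715/37643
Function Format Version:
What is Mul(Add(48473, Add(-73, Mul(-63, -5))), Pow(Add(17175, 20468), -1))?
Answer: Rational(48715, 37643) ≈ 1.2941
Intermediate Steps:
Mul(Add(48473, Add(-73, Mul(-63, -5))), Pow(Add(17175, 20468), -1)) = Mul(Add(48473, Add(-73, 315)), Pow(37643, -1)) = Mul(Add(48473, 242), Rational(1, 37643)) = Mul(48715, Rational(1, 37643)) = Rational(48715, 37643)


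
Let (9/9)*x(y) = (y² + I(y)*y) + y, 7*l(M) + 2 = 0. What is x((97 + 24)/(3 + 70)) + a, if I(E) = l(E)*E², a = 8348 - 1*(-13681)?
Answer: 59996040543/2723119 ≈ 22032.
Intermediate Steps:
l(M) = -2/7 (l(M) = -2/7 + (⅐)*0 = -2/7 + 0 = -2/7)
a = 22029 (a = 8348 + 13681 = 22029)
I(E) = -2*E²/7
x(y) = y + y² - 2*y³/7 (x(y) = (y² + (-2*y²/7)*y) + y = (y² - 2*y³/7) + y = y + y² - 2*y³/7)
x((97 + 24)/(3 + 70)) + a = ((97 + 24)/(3 + 70))*(1 + (97 + 24)/(3 + 70) - 2*(97 + 24)²/(3 + 70)²/7) + 22029 = (121/73)*(1 + 121/73 - 2*(121/73)²/7) + 22029 = (121*(1/73))*(1 + 121*(1/73) - 2*(121*(1/73))²/7) + 22029 = 121*(1 + 121/73 - 2*(121/73)²/7)/73 + 22029 = 121*(1 + 121/73 - 2/7*14641/5329)/73 + 22029 = 121*(1 + 121/73 - 29282/37303)/73 + 22029 = (121/73)*(69852/37303) + 22029 = 8452092/2723119 + 22029 = 59996040543/2723119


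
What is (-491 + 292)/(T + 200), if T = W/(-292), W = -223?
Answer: -58108/58623 ≈ -0.99121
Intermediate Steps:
T = 223/292 (T = -223/(-292) = -223*(-1/292) = 223/292 ≈ 0.76370)
(-491 + 292)/(T + 200) = (-491 + 292)/(223/292 + 200) = -199/58623/292 = -199*292/58623 = -58108/58623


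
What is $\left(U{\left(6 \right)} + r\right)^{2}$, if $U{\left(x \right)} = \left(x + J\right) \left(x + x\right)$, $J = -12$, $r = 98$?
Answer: $676$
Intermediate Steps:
$U{\left(x \right)} = 2 x \left(-12 + x\right)$ ($U{\left(x \right)} = \left(x - 12\right) \left(x + x\right) = \left(-12 + x\right) 2 x = 2 x \left(-12 + x\right)$)
$\left(U{\left(6 \right)} + r\right)^{2} = \left(2 \cdot 6 \left(-12 + 6\right) + 98\right)^{2} = \left(2 \cdot 6 \left(-6\right) + 98\right)^{2} = \left(-72 + 98\right)^{2} = 26^{2} = 676$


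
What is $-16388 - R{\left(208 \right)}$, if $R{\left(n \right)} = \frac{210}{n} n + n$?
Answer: $-16806$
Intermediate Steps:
$R{\left(n \right)} = 210 + n$
$-16388 - R{\left(208 \right)} = -16388 - \left(210 + 208\right) = -16388 - 418 = -16806$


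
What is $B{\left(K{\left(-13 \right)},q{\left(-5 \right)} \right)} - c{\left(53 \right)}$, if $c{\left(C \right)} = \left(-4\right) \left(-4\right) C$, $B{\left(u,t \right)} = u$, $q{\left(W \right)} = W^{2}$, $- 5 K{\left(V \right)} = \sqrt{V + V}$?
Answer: $-848 - \frac{i \sqrt{26}}{5} \approx -848.0 - 1.0198 i$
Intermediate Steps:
$K{\left(V \right)} = - \frac{\sqrt{2} \sqrt{V}}{5}$ ($K{\left(V \right)} = - \frac{\sqrt{V + V}}{5} = - \frac{\sqrt{2 V}}{5} = - \frac{\sqrt{2} \sqrt{V}}{5}$)
$c{\left(C \right)} = 16 C$
$B{\left(K{\left(-13 \right)},q{\left(-5 \right)} \right)} - c{\left(53 \right)} = - \frac{\sqrt{2} \sqrt{-13}}{5} - 16 \cdot 53 = - \frac{\sqrt{2} i \sqrt{13}}{5} - 848 = - \frac{i \sqrt{26}}{5} - 848 = -848 - \frac{i \sqrt{26}}{5}$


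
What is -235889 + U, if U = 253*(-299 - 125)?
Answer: -343161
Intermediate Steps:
U = -107272 (U = 253*(-424) = -107272)
-235889 + U = -235889 - 107272 = -343161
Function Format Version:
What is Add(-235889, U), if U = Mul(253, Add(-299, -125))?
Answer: -343161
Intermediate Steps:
U = -107272 (U = Mul(253, -424) = -107272)
Add(-235889, U) = Add(-235889, -107272) = -343161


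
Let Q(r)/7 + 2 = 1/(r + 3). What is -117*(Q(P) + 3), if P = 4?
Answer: 1170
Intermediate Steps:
Q(r) = -14 + 7/(3 + r) (Q(r) = -14 + 7/(r + 3) = -14 + 7/(3 + r))
-117*(Q(P) + 3) = -117*(7*(-5 - 2*4)/(3 + 4) + 3) = -117*(7*(-5 - 8)/7 + 3) = -117*(7*(1/7)*(-13) + 3) = -117*(-13 + 3) = -117*(-10) = 1170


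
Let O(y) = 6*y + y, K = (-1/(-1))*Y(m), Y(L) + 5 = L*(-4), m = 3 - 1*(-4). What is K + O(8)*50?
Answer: 2767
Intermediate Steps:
m = 7 (m = 3 + 4 = 7)
Y(L) = -5 - 4*L (Y(L) = -5 + L*(-4) = -5 - 4*L)
K = -33 (K = (-1/(-1))*(-5 - 4*7) = (-1*(-1))*(-5 - 28) = 1*(-33) = -33)
O(y) = 7*y
K + O(8)*50 = -33 + (7*8)*50 = -33 + 56*50 = -33 + 2800 = 2767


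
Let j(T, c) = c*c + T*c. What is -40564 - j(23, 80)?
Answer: -48804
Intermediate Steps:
j(T, c) = c**2 + T*c
-40564 - j(23, 80) = -40564 - 80*(23 + 80) = -40564 - 80*103 = -40564 - 1*8240 = -40564 - 8240 = -48804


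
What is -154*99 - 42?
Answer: -15288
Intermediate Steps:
-154*99 - 42 = -15246 - 42 = -15288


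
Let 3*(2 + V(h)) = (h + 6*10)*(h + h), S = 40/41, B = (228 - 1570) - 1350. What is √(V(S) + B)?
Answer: I*√40157526/123 ≈ 51.52*I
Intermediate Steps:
B = -2692 (B = -1342 - 1350 = -2692)
S = 40/41 (S = 40*(1/41) = 40/41 ≈ 0.97561)
V(h) = -2 + 2*h*(60 + h)/3 (V(h) = -2 + ((h + 6*10)*(h + h))/3 = -2 + ((h + 60)*(2*h))/3 = -2 + ((60 + h)*(2*h))/3 = -2 + (2*h*(60 + h))/3 = -2 + 2*h*(60 + h)/3)
√(V(S) + B) = √((-2 + 40*(40/41) + 2*(40/41)²/3) - 2692) = √((-2 + 1600/41 + (⅔)*(1600/1681)) - 2692) = √((-2 + 1600/41 + 3200/5043) - 2692) = √(189914/5043 - 2692) = √(-13385842/5043) = I*√40157526/123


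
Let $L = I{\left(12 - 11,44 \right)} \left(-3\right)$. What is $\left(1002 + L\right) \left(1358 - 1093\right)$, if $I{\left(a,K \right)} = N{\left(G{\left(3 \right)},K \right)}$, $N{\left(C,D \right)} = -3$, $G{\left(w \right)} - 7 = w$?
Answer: $267915$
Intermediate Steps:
$G{\left(w \right)} = 7 + w$
$I{\left(a,K \right)} = -3$
$L = 9$ ($L = \left(-3\right) \left(-3\right) = 9$)
$\left(1002 + L\right) \left(1358 - 1093\right) = \left(1002 + 9\right) \left(1358 - 1093\right) = 1011 \cdot 265 = 267915$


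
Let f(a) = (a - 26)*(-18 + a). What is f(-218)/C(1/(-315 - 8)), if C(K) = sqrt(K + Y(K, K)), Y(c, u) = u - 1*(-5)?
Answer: 57584*sqrt(520999)/1613 ≈ 25768.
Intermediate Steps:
Y(c, u) = 5 + u (Y(c, u) = u + 5 = 5 + u)
C(K) = sqrt(5 + 2*K) (C(K) = sqrt(K + (5 + K)) = sqrt(5 + 2*K))
f(a) = (-26 + a)*(-18 + a)
f(-218)/C(1/(-315 - 8)) = (468 + (-218)**2 - 44*(-218))/(sqrt(5 + 2/(-315 - 8))) = (468 + 47524 + 9592)/(sqrt(5 + 2/(-323))) = 57584/(sqrt(5 + 2*(-1/323))) = 57584/(sqrt(5 - 2/323)) = 57584/(sqrt(1613/323)) = 57584/((sqrt(520999)/323)) = 57584*(sqrt(520999)/1613) = 57584*sqrt(520999)/1613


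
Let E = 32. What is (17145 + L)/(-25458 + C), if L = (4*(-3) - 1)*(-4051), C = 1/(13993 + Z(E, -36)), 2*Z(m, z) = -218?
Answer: -969214272/353458871 ≈ -2.7421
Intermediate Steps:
Z(m, z) = -109 (Z(m, z) = (½)*(-218) = -109)
C = 1/13884 (C = 1/(13993 - 109) = 1/13884 ≈ 7.2025e-5)
L = 52663 (L = (-12 - 1)*(-4051) = -13*(-4051) = 52663)
(17145 + L)/(-25458 + C) = (17145 + 52663)/(-25458 + 1/13884) = 69808/(-353458871/13884) = 69808*(-13884/353458871) = -969214272/353458871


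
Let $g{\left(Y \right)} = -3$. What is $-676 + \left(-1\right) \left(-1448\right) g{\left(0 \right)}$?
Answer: $-5020$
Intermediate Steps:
$-676 + \left(-1\right) \left(-1448\right) g{\left(0 \right)} = -676 + \left(-1\right) \left(-1448\right) \left(-3\right) = -676 + 1448 \left(-3\right) = -676 - 4344 = -5020$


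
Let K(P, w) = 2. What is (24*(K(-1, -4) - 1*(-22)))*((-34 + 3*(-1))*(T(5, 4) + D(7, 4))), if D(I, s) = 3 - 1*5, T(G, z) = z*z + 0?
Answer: -298368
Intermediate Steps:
T(G, z) = z² (T(G, z) = z² + 0 = z²)
D(I, s) = -2 (D(I, s) = 3 - 5 = -2)
(24*(K(-1, -4) - 1*(-22)))*((-34 + 3*(-1))*(T(5, 4) + D(7, 4))) = (24*(2 - 1*(-22)))*((-34 + 3*(-1))*(4² - 2)) = (24*(2 + 22))*((-34 - 3)*(16 - 2)) = (24*24)*(-37*14) = 576*(-518) = -298368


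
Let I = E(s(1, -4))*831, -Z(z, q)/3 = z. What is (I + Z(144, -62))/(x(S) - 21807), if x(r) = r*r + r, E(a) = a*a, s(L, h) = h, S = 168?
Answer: 4288/2195 ≈ 1.9535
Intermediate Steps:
Z(z, q) = -3*z
E(a) = a²
I = 13296 (I = (-4)²*831 = 16*831 = 13296)
x(r) = r + r² (x(r) = r² + r = r + r²)
(I + Z(144, -62))/(x(S) - 21807) = (13296 - 3*144)/(168*(1 + 168) - 21807) = (13296 - 432)/(168*169 - 21807) = 12864/(28392 - 21807) = 12864/6585 = 12864*(1/6585) = 4288/2195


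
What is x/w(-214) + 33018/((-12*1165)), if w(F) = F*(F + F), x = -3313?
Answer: -255875033/106704680 ≈ -2.3980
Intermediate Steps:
w(F) = 2*F² (w(F) = F*(2*F) = 2*F²)
x/w(-214) + 33018/((-12*1165)) = -3313/(2*(-214)²) + 33018/((-12*1165)) = -3313/(2*45796) + 33018/(-13980) = -3313/91592 + 33018*(-1/13980) = -3313*1/91592 - 5503/2330 = -3313/91592 - 5503/2330 = -255875033/106704680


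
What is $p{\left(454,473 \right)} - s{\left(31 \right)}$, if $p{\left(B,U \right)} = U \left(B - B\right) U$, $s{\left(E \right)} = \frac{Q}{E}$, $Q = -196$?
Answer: $\frac{196}{31} \approx 6.3226$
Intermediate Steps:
$s{\left(E \right)} = - \frac{196}{E}$
$p{\left(B,U \right)} = 0$ ($p{\left(B,U \right)} = U 0 U = 0 U = 0$)
$p{\left(454,473 \right)} - s{\left(31 \right)} = 0 - - \frac{196}{31} = 0 + \frac{196}{31} = \frac{196}{31}$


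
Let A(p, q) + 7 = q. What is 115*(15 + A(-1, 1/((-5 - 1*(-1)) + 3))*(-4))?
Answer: 5405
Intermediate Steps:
A(p, q) = -7 + q
115*(15 + A(-1, 1/((-5 - 1*(-1)) + 3))*(-4)) = 115*(15 + (-7 + 1/((-5 - 1*(-1)) + 3))*(-4)) = 115*(15 + (-7 + 1/((-5 + 1) + 3))*(-4)) = 115*(15 + (-7 + 1/(-4 + 3))*(-4)) = 115*(15 + (-7 + 1/(-1))*(-4)) = 115*(15 + (-7 - 1)*(-4)) = 115*(15 - 8*(-4)) = 115*(15 + 32) = 115*47 = 5405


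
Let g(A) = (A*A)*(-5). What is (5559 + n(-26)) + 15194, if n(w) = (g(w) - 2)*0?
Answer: 20753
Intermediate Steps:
g(A) = -5*A² (g(A) = A²*(-5) = -5*A²)
n(w) = 0 (n(w) = (-5*w² - 2)*0 = (-2 - 5*w²)*0 = 0)
(5559 + n(-26)) + 15194 = (5559 + 0) + 15194 = 5559 + 15194 = 20753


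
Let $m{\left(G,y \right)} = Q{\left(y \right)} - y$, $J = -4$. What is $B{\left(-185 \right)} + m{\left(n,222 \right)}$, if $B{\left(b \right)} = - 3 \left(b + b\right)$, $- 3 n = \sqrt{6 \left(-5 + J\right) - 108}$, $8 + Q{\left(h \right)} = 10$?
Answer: $890$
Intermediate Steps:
$Q{\left(h \right)} = 2$ ($Q{\left(h \right)} = -8 + 10 = 2$)
$n = - 3 i \sqrt{2}$ ($n = - \frac{\sqrt{6 \left(-5 - 4\right) - 108}}{3} = - \frac{\sqrt{6 \left(-9\right) - 108}}{3} = - \frac{\sqrt{-54 - 108}}{3} = - \frac{\sqrt{-162}}{3} = - \frac{9 i \sqrt{2}}{3} = - 3 i \sqrt{2} \approx - 4.2426 i$)
$B{\left(b \right)} = - 6 b$ ($B{\left(b \right)} = - 3 \cdot 2 b = - 6 b$)
$m{\left(G,y \right)} = 2 - y$
$B{\left(-185 \right)} + m{\left(n,222 \right)} = \left(-6\right) \left(-185\right) + \left(2 - 222\right) = 1110 + \left(2 - 222\right) = 1110 - 220 = 890$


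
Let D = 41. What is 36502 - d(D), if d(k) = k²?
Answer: 34821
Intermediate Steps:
36502 - d(D) = 36502 - 1*41² = 36502 - 1*1681 = 36502 - 1681 = 34821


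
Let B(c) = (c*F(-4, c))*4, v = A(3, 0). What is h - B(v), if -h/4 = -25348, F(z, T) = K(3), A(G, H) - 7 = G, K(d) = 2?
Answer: 101312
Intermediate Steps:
A(G, H) = 7 + G
v = 10 (v = 7 + 3 = 10)
F(z, T) = 2
h = 101392 (h = -4*(-25348) = 101392)
B(c) = 8*c (B(c) = (c*2)*4 = (2*c)*4 = 8*c)
h - B(v) = 101392 - 8*10 = 101392 - 1*80 = 101392 - 80 = 101312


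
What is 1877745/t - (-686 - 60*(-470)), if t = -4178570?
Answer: -22994210545/835714 ≈ -27514.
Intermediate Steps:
1877745/t - (-686 - 60*(-470)) = 1877745/(-4178570) - (-686 - 60*(-470)) = 1877745*(-1/4178570) - (-686 + 28200) = -375549/835714 - 1*27514 = -375549/835714 - 27514 = -22994210545/835714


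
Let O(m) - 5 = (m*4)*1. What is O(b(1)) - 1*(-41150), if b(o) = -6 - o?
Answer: 41127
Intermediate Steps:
O(m) = 5 + 4*m (O(m) = 5 + (m*4)*1 = 5 + (4*m)*1 = 5 + 4*m)
O(b(1)) - 1*(-41150) = (5 + 4*(-6 - 1*1)) - 1*(-41150) = (5 + 4*(-6 - 1)) + 41150 = (5 + 4*(-7)) + 41150 = (5 - 28) + 41150 = -23 + 41150 = 41127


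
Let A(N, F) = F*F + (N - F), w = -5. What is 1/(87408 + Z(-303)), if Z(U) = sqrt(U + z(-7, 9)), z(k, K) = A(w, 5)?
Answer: 607/53056658 - I*sqrt(2)/636679896 ≈ 1.1441e-5 - 2.2212e-9*I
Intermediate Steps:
A(N, F) = N + F**2 - F (A(N, F) = F**2 + (N - F) = N + F**2 - F)
z(k, K) = 15 (z(k, K) = -5 + 5**2 - 1*5 = -5 + 25 - 5 = 15)
Z(U) = sqrt(15 + U) (Z(U) = sqrt(U + 15) = sqrt(15 + U))
1/(87408 + Z(-303)) = 1/(87408 + sqrt(15 - 303)) = 1/(87408 + sqrt(-288)) = 1/(87408 + 12*I*sqrt(2))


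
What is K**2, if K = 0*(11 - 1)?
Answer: 0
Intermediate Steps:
K = 0 (K = 0*10 = 0)
K**2 = 0**2 = 0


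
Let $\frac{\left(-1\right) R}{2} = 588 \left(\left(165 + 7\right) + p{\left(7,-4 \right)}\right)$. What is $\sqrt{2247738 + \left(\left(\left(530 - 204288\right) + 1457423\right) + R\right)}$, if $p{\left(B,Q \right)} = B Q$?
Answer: $\sqrt{3332059} \approx 1825.4$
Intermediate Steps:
$R = -169344$ ($R = - 2 \cdot 588 \left(\left(165 + 7\right) + 7 \left(-4\right)\right) = - 2 \cdot 588 \left(172 - 28\right) = - 2 \cdot 588 \cdot 144 = \left(-2\right) 84672 = -169344$)
$\sqrt{2247738 + \left(\left(\left(530 - 204288\right) + 1457423\right) + R\right)} = \sqrt{2247738 + \left(\left(\left(530 - 204288\right) + 1457423\right) - 169344\right)} = \sqrt{2247738 + \left(\left(-203758 + 1457423\right) - 169344\right)} = \sqrt{2247738 + \left(1253665 - 169344\right)} = \sqrt{2247738 + 1084321} = \sqrt{3332059}$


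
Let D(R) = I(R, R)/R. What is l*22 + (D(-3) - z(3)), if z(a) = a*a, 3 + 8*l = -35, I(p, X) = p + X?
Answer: -223/2 ≈ -111.50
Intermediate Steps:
I(p, X) = X + p
l = -19/4 (l = -3/8 + (⅛)*(-35) = -3/8 - 35/8 = -19/4 ≈ -4.7500)
D(R) = 2 (D(R) = (R + R)/R = (2*R)/R = 2)
z(a) = a²
l*22 + (D(-3) - z(3)) = -19/4*22 + (2 - 1*3²) = -209/2 + (2 - 1*9) = -209/2 + (2 - 9) = -209/2 - 7 = -223/2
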